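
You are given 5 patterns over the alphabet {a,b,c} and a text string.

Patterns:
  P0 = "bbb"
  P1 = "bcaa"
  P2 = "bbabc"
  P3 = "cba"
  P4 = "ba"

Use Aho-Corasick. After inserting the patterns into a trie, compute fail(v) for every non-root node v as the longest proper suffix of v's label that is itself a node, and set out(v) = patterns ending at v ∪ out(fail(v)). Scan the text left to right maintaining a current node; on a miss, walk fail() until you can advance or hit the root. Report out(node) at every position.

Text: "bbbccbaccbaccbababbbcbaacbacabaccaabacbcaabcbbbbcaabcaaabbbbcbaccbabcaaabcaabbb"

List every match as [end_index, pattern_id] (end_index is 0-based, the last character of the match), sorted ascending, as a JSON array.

Build:
Trie (insert patterns):
  0='ε' goto b→1 c→10
  1='b' goto a→13 b→2 c→4
  2='bb' goto a→7 b→3
  3='bbb' goto ·  ←P0
  4='bc' goto a→5
  5='bca' goto a→6
  6='bcaa' goto ·  ←P1
  7='bba' goto b→8
  8='bbab' goto c→9
  9='bbabc' goto ·  ←P2
  10='c' goto b→11
  11='cb' goto a→12
  12='cba' goto ·  ←P3
  13='ba' goto ·  ←P4

Failure links (BFS by depth):
  fail(1) 'b': from fail(0)=0 chase 'b': 0 ⇒ 0;  out=∅∪out(0)=∅
  fail(10) 'c': from fail(0)=0 chase 'c': 0 ⇒ 0;  out=∅∪out(0)=∅
  fail(2) 'bb': from fail(1)=0 chase 'b': 0 ⇒ 1;  out=∅∪out(1)=∅
  fail(4) 'bc': from fail(1)=0 chase 'c': 0 ⇒ 10;  out=∅∪out(10)=∅
  fail(11) 'cb': from fail(10)=0 chase 'b': 0 ⇒ 1;  out=∅∪out(1)=∅
  fail(13) 'ba': from fail(1)=0 chase 'a': 0 ⇒ 0;  out={4}∪out(0)={4}
  fail(3) 'bbb': from fail(2)=1 chase 'b': 1 ⇒ 2;  out={0}∪out(2)={0}
  fail(5) 'bca': from fail(4)=10 chase 'a': 10→0 ⇒ 0;  out=∅∪out(0)=∅
  fail(7) 'bba': from fail(2)=1 chase 'a': 1 ⇒ 13;  out=∅∪out(13)={4}
  fail(12) 'cba': from fail(11)=1 chase 'a': 1 ⇒ 13;  out={3}∪out(13)={3,4}
  fail(6) 'bcaa': from fail(5)=0 chase 'a': 0 ⇒ 0;  out={1}∪out(0)={1}
  fail(8) 'bbab': from fail(7)=13 chase 'b': 13→0 ⇒ 1;  out=∅∪out(1)=∅
  fail(9) 'bbabc': from fail(8)=1 chase 'c': 1 ⇒ 4;  out={2}∪out(4)={2}

Run:
pos 0 'b': at 1
pos 1 'b': at 2
pos 2 'b': at 3  emit P0@[0:2]
pos 3 'c': at 4 ·f
pos 4 'c': at 10 ·f
pos 5 'b': at 11
pos 6 'a': at 12  emit P3@[4:6],P4@[5:6]
pos 7 'c': at 10 ·f
pos 8 'c': at 10 ·f
pos 9 'b': at 11
pos 10 'a': at 12  emit P3@[8:10],P4@[9:10]
pos 11 'c': at 10 ·f
pos 12 'c': at 10 ·f
pos 13 'b': at 11
pos 14 'a': at 12  emit P3@[12:14],P4@[13:14]
pos 15 'b': at 1 ·f
pos 16 'a': at 13  emit P4@[15:16]
pos 17 'b': at 1 ·f
pos 18 'b': at 2
pos 19 'b': at 3  emit P0@[17:19]
pos 20 'c': at 4 ·f
pos 21 'b': at 11 ·f
pos 22 'a': at 12  emit P3@[20:22],P4@[21:22]
pos 23 'a': at 0 ·f
pos 24 'c': at 10
pos 25 'b': at 11
pos 26 'a': at 12  emit P3@[24:26],P4@[25:26]
pos 27 'c': at 10 ·f
pos 28 'a': at 0 ·f
pos 29 'b': at 1
pos 30 'a': at 13  emit P4@[29:30]
pos 31 'c': at 10 ·f
pos 32 'c': at 10 ·f
pos 33 'a': at 0 ·f
pos 34 'a': at 0
pos 35 'b': at 1
pos 36 'a': at 13  emit P4@[35:36]
pos 37 'c': at 10 ·f
pos 38 'b': at 11
pos 39 'c': at 4 ·f
pos 40 'a': at 5
pos 41 'a': at 6  emit P1@[38:41]
pos 42 'b': at 1 ·f
pos 43 'c': at 4
pos 44 'b': at 11 ·f
pos 45 'b': at 2 ·f
pos 46 'b': at 3  emit P0@[44:46]
pos 47 'b': at 3 ·f  emit P0@[45:47]
pos 48 'c': at 4 ·f
pos 49 'a': at 5
pos 50 'a': at 6  emit P1@[47:50]
pos 51 'b': at 1 ·f
pos 52 'c': at 4
pos 53 'a': at 5
pos 54 'a': at 6  emit P1@[51:54]
pos 55 'a': at 0 ·f
pos 56 'b': at 1
pos 57 'b': at 2
pos 58 'b': at 3  emit P0@[56:58]
pos 59 'b': at 3 ·f  emit P0@[57:59]
pos 60 'c': at 4 ·f
pos 61 'b': at 11 ·f
pos 62 'a': at 12  emit P3@[60:62],P4@[61:62]
pos 63 'c': at 10 ·f
pos 64 'c': at 10 ·f
pos 65 'b': at 11
pos 66 'a': at 12  emit P3@[64:66],P4@[65:66]
pos 67 'b': at 1 ·f
pos 68 'c': at 4
pos 69 'a': at 5
pos 70 'a': at 6  emit P1@[67:70]
pos 71 'a': at 0 ·f
pos 72 'b': at 1
pos 73 'c': at 4
pos 74 'a': at 5
pos 75 'a': at 6  emit P1@[72:75]
pos 76 'b': at 1 ·f
pos 77 'b': at 2
pos 78 'b': at 3  emit P0@[76:78]

Matches: [[2,0],[6,3],[6,4],[10,3],[10,4],[14,3],[14,4],[16,4],[19,0],[22,3],[22,4],[26,3],[26,4],[30,4],[36,4],[41,1],[46,0],[47,0],[50,1],[54,1],[58,0],[59,0],[62,3],[62,4],[66,3],[66,4],[70,1],[75,1],[78,0]]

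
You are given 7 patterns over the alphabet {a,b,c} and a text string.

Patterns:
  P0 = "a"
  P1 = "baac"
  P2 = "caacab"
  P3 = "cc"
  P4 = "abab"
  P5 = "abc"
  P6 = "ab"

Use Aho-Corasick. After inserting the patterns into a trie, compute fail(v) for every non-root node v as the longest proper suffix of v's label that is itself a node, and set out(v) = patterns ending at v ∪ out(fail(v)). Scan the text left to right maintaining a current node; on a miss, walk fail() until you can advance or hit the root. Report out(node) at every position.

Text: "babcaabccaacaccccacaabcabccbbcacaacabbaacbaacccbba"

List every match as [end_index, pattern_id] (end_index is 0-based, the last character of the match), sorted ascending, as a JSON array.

Build:
Trie nodes:
  n0 'ε': a→1 b→2 c→6
  n1 'a': b→13  ←P0
  n2 'b': a→3
  n3 'ba': a→4
  n4 'baa': c→5
  n5 'baac': ·  ←P1
  n6 'c': a→7 c→12
  n7 'ca': a→8
  n8 'caa': c→9
  n9 'caac': a→10
  n10 'caaca': b→11
  n11 'caacab': ·  ←P2
  n12 'cc': ·  ←P3
  n13 'ab': a→14 c→16  ←P6
  n14 'aba': b→15
  n15 'abab': ·  ←P4
  n16 'abc': ·  ←P5

BFS fail/out derivation:
  n1('a'): parent n0 fail=0; on 'a' 0 → fail=0;  out {0}∪∅={0}
  n2('b'): parent n0 fail=0; on 'b' 0 → fail=0;  out ∅∪∅=∅
  n6('c'): parent n0 fail=0; on 'c' 0 → fail=0;  out ∅∪∅=∅
  n3('ba'): parent n2 fail=0; on 'a' 0 → fail=1;  out ∅∪{0}={0}
  n7('ca'): parent n6 fail=0; on 'a' 0 → fail=1;  out ∅∪{0}={0}
  n12('cc'): parent n6 fail=0; on 'c' 0 → fail=6;  out {3}∪∅={3}
  n13('ab'): parent n1 fail=0; on 'b' 0 → fail=2;  out {6}∪∅={6}
  n4('baa'): parent n3 fail=1; on 'a' 1→0 → fail=1;  out ∅∪{0}={0}
  n8('caa'): parent n7 fail=1; on 'a' 1→0 → fail=1;  out ∅∪{0}={0}
  n14('aba'): parent n13 fail=2; on 'a' 2 → fail=3;  out ∅∪{0}={0}
  n16('abc'): parent n13 fail=2; on 'c' 2→0 → fail=6;  out {5}∪∅={5}
  n5('baac'): parent n4 fail=1; on 'c' 1→0 → fail=6;  out {1}∪∅={1}
  n9('caac'): parent n8 fail=1; on 'c' 1→0 → fail=6;  out ∅∪∅=∅
  n15('abab'): parent n14 fail=3; on 'b' 3→1 → fail=13;  out {4}∪{6}={4,6}
  n10('caaca'): parent n9 fail=6; on 'a' 6 → fail=7;  out ∅∪{0}={0}
  n11('caacab'): parent n10 fail=7; on 'b' 7→1 → fail=13;  out {2}∪{6}={2,6}

Text stream:
[0] read 'b'  n0⇒n2
[1] read 'a'  n2⇒n3  ** P0@[1:1]
[2] read 'b'  n3⇒n13 (via fail)  ** P6@[1:2]
[3] read 'c'  n13⇒n16  ** P5@[1:3]
[4] read 'a'  n16⇒n7 (via fail)  ** P0@[4:4]
[5] read 'a'  n7⇒n8  ** P0@[5:5]
[6] read 'b'  n8⇒n13 (via fail)  ** P6@[5:6]
[7] read 'c'  n13⇒n16  ** P5@[5:7]
[8] read 'c'  n16⇒n12 (via fail)  ** P3@[7:8]
[9] read 'a'  n12⇒n7 (via fail)  ** P0@[9:9]
[10] read 'a'  n7⇒n8  ** P0@[10:10]
[11] read 'c'  n8⇒n9
[12] read 'a'  n9⇒n10  ** P0@[12:12]
[13] read 'c'  n10⇒n6 (via fail)
[14] read 'c'  n6⇒n12  ** P3@[13:14]
[15] read 'c'  n12⇒n12 (via fail)  ** P3@[14:15]
[16] read 'c'  n12⇒n12 (via fail)  ** P3@[15:16]
[17] read 'a'  n12⇒n7 (via fail)  ** P0@[17:17]
[18] read 'c'  n7⇒n6 (via fail)
[19] read 'a'  n6⇒n7  ** P0@[19:19]
[20] read 'a'  n7⇒n8  ** P0@[20:20]
[21] read 'b'  n8⇒n13 (via fail)  ** P6@[20:21]
[22] read 'c'  n13⇒n16  ** P5@[20:22]
[23] read 'a'  n16⇒n7 (via fail)  ** P0@[23:23]
[24] read 'b'  n7⇒n13 (via fail)  ** P6@[23:24]
[25] read 'c'  n13⇒n16  ** P5@[23:25]
[26] read 'c'  n16⇒n12 (via fail)  ** P3@[25:26]
[27] read 'b'  n12⇒n2 (via fail)
[28] read 'b'  n2⇒n2 (via fail)
[29] read 'c'  n2⇒n6 (via fail)
[30] read 'a'  n6⇒n7  ** P0@[30:30]
[31] read 'c'  n7⇒n6 (via fail)
[32] read 'a'  n6⇒n7  ** P0@[32:32]
[33] read 'a'  n7⇒n8  ** P0@[33:33]
[34] read 'c'  n8⇒n9
[35] read 'a'  n9⇒n10  ** P0@[35:35]
[36] read 'b'  n10⇒n11  ** P2@[31:36],P6@[35:36]
[37] read 'b'  n11⇒n2 (via fail)
[38] read 'a'  n2⇒n3  ** P0@[38:38]
[39] read 'a'  n3⇒n4  ** P0@[39:39]
[40] read 'c'  n4⇒n5  ** P1@[37:40]
[41] read 'b'  n5⇒n2 (via fail)
[42] read 'a'  n2⇒n3  ** P0@[42:42]
[43] read 'a'  n3⇒n4  ** P0@[43:43]
[44] read 'c'  n4⇒n5  ** P1@[41:44]
[45] read 'c'  n5⇒n12 (via fail)  ** P3@[44:45]
[46] read 'c'  n12⇒n12 (via fail)  ** P3@[45:46]
[47] read 'b'  n12⇒n2 (via fail)
[48] read 'b'  n2⇒n2 (via fail)
[49] read 'a'  n2⇒n3  ** P0@[49:49]

Matches: [[1,0],[2,6],[3,5],[4,0],[5,0],[6,6],[7,5],[8,3],[9,0],[10,0],[12,0],[14,3],[15,3],[16,3],[17,0],[19,0],[20,0],[21,6],[22,5],[23,0],[24,6],[25,5],[26,3],[30,0],[32,0],[33,0],[35,0],[36,2],[36,6],[38,0],[39,0],[40,1],[42,0],[43,0],[44,1],[45,3],[46,3],[49,0]]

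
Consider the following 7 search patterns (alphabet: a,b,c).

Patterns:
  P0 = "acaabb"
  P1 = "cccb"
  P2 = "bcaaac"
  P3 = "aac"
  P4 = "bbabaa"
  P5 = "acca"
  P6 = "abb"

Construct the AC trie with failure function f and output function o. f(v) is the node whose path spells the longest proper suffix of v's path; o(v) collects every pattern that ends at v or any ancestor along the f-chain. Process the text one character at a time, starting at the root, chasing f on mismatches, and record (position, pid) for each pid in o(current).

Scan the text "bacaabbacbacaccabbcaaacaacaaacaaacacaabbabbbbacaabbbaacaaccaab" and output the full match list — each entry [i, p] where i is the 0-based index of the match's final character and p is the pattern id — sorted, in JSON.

Build automaton:
Trie nodes:
  n0 'ε': a→1 b→11 c→7
  n1 'a': a→17 b→26 c→2
  n2 'ac': a→3 c→24
  n3 'aca': a→4
  n4 'acaa': b→5
  n5 'acaab': b→6
  n6 'acaabb': ·  [P0 ends]
  n7 'c': c→8
  n8 'cc': c→9
  n9 'ccc': b→10
  n10 'cccb': ·  [P1 ends]
  n11 'b': b→19 c→12
  n12 'bc': a→13
  n13 'bca': a→14
  n14 'bcaa': a→15
  n15 'bcaaa': c→16
  n16 'bcaaac': ·  [P2 ends]
  n17 'aa': c→18
  n18 'aac': ·  [P3 ends]
  n19 'bb': a→20
  n20 'bba': b→21
  n21 'bbab': a→22
  n22 'bbaba': a→23
  n23 'bbabaa': ·  [P4 ends]
  n24 'acc': a→25
  n25 'acca': ·  [P5 ends]
  n26 'ab': b→27
  n27 'abb': ·  [P6 ends]

Failure links (BFS by depth):
  fail(1) 'a': from fail(0)=0 chase 'a': 0 ⇒ 0;  out=∅∪out(0)=∅
  fail(7) 'c': from fail(0)=0 chase 'c': 0 ⇒ 0;  out=∅∪out(0)=∅
  fail(11) 'b': from fail(0)=0 chase 'b': 0 ⇒ 0;  out=∅∪out(0)=∅
  fail(2) 'ac': from fail(1)=0 chase 'c': 0 ⇒ 7;  out=∅∪out(7)=∅
  fail(8) 'cc': from fail(7)=0 chase 'c': 0 ⇒ 7;  out=∅∪out(7)=∅
  fail(12) 'bc': from fail(11)=0 chase 'c': 0 ⇒ 7;  out=∅∪out(7)=∅
  fail(17) 'aa': from fail(1)=0 chase 'a': 0 ⇒ 1;  out=∅∪out(1)=∅
  fail(19) 'bb': from fail(11)=0 chase 'b': 0 ⇒ 11;  out=∅∪out(11)=∅
  fail(26) 'ab': from fail(1)=0 chase 'b': 0 ⇒ 11;  out=∅∪out(11)=∅
  fail(3) 'aca': from fail(2)=7 chase 'a': 7→0 ⇒ 1;  out=∅∪out(1)=∅
  fail(9) 'ccc': from fail(8)=7 chase 'c': 7 ⇒ 8;  out=∅∪out(8)=∅
  fail(13) 'bca': from fail(12)=7 chase 'a': 7→0 ⇒ 1;  out=∅∪out(1)=∅
  fail(18) 'aac': from fail(17)=1 chase 'c': 1 ⇒ 2;  out={3}∪out(2)={3}
  fail(20) 'bba': from fail(19)=11 chase 'a': 11→0 ⇒ 1;  out=∅∪out(1)=∅
  fail(24) 'acc': from fail(2)=7 chase 'c': 7 ⇒ 8;  out=∅∪out(8)=∅
  fail(27) 'abb': from fail(26)=11 chase 'b': 11 ⇒ 19;  out={6}∪out(19)={6}
  fail(4) 'acaa': from fail(3)=1 chase 'a': 1 ⇒ 17;  out=∅∪out(17)=∅
  fail(10) 'cccb': from fail(9)=8 chase 'b': 8→7→0 ⇒ 11;  out={1}∪out(11)={1}
  fail(14) 'bcaa': from fail(13)=1 chase 'a': 1 ⇒ 17;  out=∅∪out(17)=∅
  fail(21) 'bbab': from fail(20)=1 chase 'b': 1 ⇒ 26;  out=∅∪out(26)=∅
  fail(25) 'acca': from fail(24)=8 chase 'a': 8→7→0 ⇒ 1;  out={5}∪out(1)={5}
  fail(5) 'acaab': from fail(4)=17 chase 'b': 17→1 ⇒ 26;  out=∅∪out(26)=∅
  fail(15) 'bcaaa': from fail(14)=17 chase 'a': 17→1 ⇒ 17;  out=∅∪out(17)=∅
  fail(22) 'bbaba': from fail(21)=26 chase 'a': 26→11→0 ⇒ 1;  out=∅∪out(1)=∅
  fail(6) 'acaabb': from fail(5)=26 chase 'b': 26 ⇒ 27;  out={0}∪out(27)={0,6}
  fail(16) 'bcaaac': from fail(15)=17 chase 'c': 17 ⇒ 18;  out={2}∪out(18)={2,3}
  fail(23) 'bbabaa': from fail(22)=1 chase 'a': 1 ⇒ 17;  out={4}∪out(17)={4}

Run:
pos 0 'b': at 11
pos 1 'a': at 1 (via fail)
pos 2 'c': at 2
pos 3 'a': at 3
pos 4 'a': at 4
pos 5 'b': at 5
pos 6 'b': at 6  ** P0@[1:6],P6@[4:6]
pos 7 'a': at 20 (via fail)
pos 8 'c': at 2 (via fail)
pos 9 'b': at 11 (via fail)
pos 10 'a': at 1 (via fail)
pos 11 'c': at 2
pos 12 'a': at 3
pos 13 'c': at 2 (via fail)
pos 14 'c': at 24
pos 15 'a': at 25  ** P5@[12:15]
pos 16 'b': at 26 (via fail)
pos 17 'b': at 27  ** P6@[15:17]
pos 18 'c': at 12 (via fail)
pos 19 'a': at 13
pos 20 'a': at 14
pos 21 'a': at 15
pos 22 'c': at 16  ** P2@[17:22],P3@[20:22]
pos 23 'a': at 3 (via fail)
pos 24 'a': at 4
pos 25 'c': at 18 (via fail)  ** P3@[23:25]
pos 26 'a': at 3 (via fail)
pos 27 'a': at 4
pos 28 'a': at 17 (via fail)
pos 29 'c': at 18  ** P3@[27:29]
pos 30 'a': at 3 (via fail)
pos 31 'a': at 4
pos 32 'a': at 17 (via fail)
pos 33 'c': at 18  ** P3@[31:33]
pos 34 'a': at 3 (via fail)
pos 35 'c': at 2 (via fail)
pos 36 'a': at 3
pos 37 'a': at 4
pos 38 'b': at 5
pos 39 'b': at 6  ** P0@[34:39],P6@[37:39]
pos 40 'a': at 20 (via fail)
pos 41 'b': at 21
pos 42 'b': at 27 (via fail)  ** P6@[40:42]
pos 43 'b': at 19 (via fail)
pos 44 'b': at 19 (via fail)
pos 45 'a': at 20
pos 46 'c': at 2 (via fail)
pos 47 'a': at 3
pos 48 'a': at 4
pos 49 'b': at 5
pos 50 'b': at 6  ** P0@[45:50],P6@[48:50]
pos 51 'b': at 19 (via fail)
pos 52 'a': at 20
pos 53 'a': at 17 (via fail)
pos 54 'c': at 18  ** P3@[52:54]
pos 55 'a': at 3 (via fail)
pos 56 'a': at 4
pos 57 'c': at 18 (via fail)  ** P3@[55:57]
pos 58 'c': at 24 (via fail)
pos 59 'a': at 25  ** P5@[56:59]
pos 60 'a': at 17 (via fail)
pos 61 'b': at 26 (via fail)

All matches (sorted): [[6,0],[6,6],[15,5],[17,6],[22,2],[22,3],[25,3],[29,3],[33,3],[39,0],[39,6],[42,6],[50,0],[50,6],[54,3],[57,3],[59,5]]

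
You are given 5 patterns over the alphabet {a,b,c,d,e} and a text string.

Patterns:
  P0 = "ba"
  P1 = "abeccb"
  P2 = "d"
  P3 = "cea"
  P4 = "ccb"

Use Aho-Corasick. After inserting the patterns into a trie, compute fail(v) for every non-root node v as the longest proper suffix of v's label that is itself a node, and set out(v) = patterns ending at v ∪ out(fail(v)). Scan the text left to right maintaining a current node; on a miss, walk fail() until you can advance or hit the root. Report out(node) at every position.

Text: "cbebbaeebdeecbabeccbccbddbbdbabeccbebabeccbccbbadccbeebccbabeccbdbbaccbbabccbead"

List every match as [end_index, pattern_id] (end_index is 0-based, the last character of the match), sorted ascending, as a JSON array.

Build automaton:
Trie (insert patterns):
  0='ε' goto a→3 b→1 c→10 d→9
  1='b' goto a→2
  2='ba' goto ·  ←P0
  3='a' goto b→4
  4='ab' goto e→5
  5='abe' goto c→6
  6='abec' goto c→7
  7='abecc' goto b→8
  8='abeccb' goto ·  ←P1
  9='d' goto ·  ←P2
  10='c' goto c→13 e→11
  11='ce' goto a→12
  12='cea' goto ·  ←P3
  13='cc' goto b→14
  14='ccb' goto ·  ←P4

BFS fail/out derivation:
  n1('b'): parent n0 fail=0; on 'b' 0 → fail=0;  out ∅∪∅=∅
  n3('a'): parent n0 fail=0; on 'a' 0 → fail=0;  out ∅∪∅=∅
  n9('d'): parent n0 fail=0; on 'd' 0 → fail=0;  out {2}∪∅={2}
  n10('c'): parent n0 fail=0; on 'c' 0 → fail=0;  out ∅∪∅=∅
  n2('ba'): parent n1 fail=0; on 'a' 0 → fail=3;  out {0}∪∅={0}
  n4('ab'): parent n3 fail=0; on 'b' 0 → fail=1;  out ∅∪∅=∅
  n11('ce'): parent n10 fail=0; on 'e' 0 → fail=0;  out ∅∪∅=∅
  n13('cc'): parent n10 fail=0; on 'c' 0 → fail=10;  out ∅∪∅=∅
  n5('abe'): parent n4 fail=1; on 'e' 1→0 → fail=0;  out ∅∪∅=∅
  n12('cea'): parent n11 fail=0; on 'a' 0 → fail=3;  out {3}∪∅={3}
  n14('ccb'): parent n13 fail=10; on 'b' 10→0 → fail=1;  out {4}∪∅={4}
  n6('abec'): parent n5 fail=0; on 'c' 0 → fail=10;  out ∅∪∅=∅
  n7('abecc'): parent n6 fail=10; on 'c' 10 → fail=13;  out ∅∪∅=∅
  n8('abeccb'): parent n7 fail=13; on 'b' 13 → fail=14;  out {1}∪{4}={1,4}

Text stream:
i=0 'c': node 0→10
i=1 'b': node 10→1 ·f
i=2 'e': node 1→0 ·f
i=3 'b': node 0→1
i=4 'b': node 1→1 ·f
i=5 'a': node 1→2  ** P0@[4:5]
i=6 'e': node 2→0 ·f
i=7 'e': node 0→0
i=8 'b': node 0→1
i=9 'd': node 1→9 ·f  ** P2@[9:9]
i=10 'e': node 9→0 ·f
i=11 'e': node 0→0
i=12 'c': node 0→10
i=13 'b': node 10→1 ·f
i=14 'a': node 1→2  ** P0@[13:14]
i=15 'b': node 2→4 ·f
i=16 'e': node 4→5
i=17 'c': node 5→6
i=18 'c': node 6→7
i=19 'b': node 7→8  ** P1@[14:19],P4@[17:19]
i=20 'c': node 8→10 ·f
i=21 'c': node 10→13
i=22 'b': node 13→14  ** P4@[20:22]
i=23 'd': node 14→9 ·f  ** P2@[23:23]
i=24 'd': node 9→9 ·f  ** P2@[24:24]
i=25 'b': node 9→1 ·f
i=26 'b': node 1→1 ·f
i=27 'd': node 1→9 ·f  ** P2@[27:27]
i=28 'b': node 9→1 ·f
i=29 'a': node 1→2  ** P0@[28:29]
i=30 'b': node 2→4 ·f
i=31 'e': node 4→5
i=32 'c': node 5→6
i=33 'c': node 6→7
i=34 'b': node 7→8  ** P1@[29:34],P4@[32:34]
i=35 'e': node 8→0 ·f
i=36 'b': node 0→1
i=37 'a': node 1→2  ** P0@[36:37]
i=38 'b': node 2→4 ·f
i=39 'e': node 4→5
i=40 'c': node 5→6
i=41 'c': node 6→7
i=42 'b': node 7→8  ** P1@[37:42],P4@[40:42]
i=43 'c': node 8→10 ·f
i=44 'c': node 10→13
i=45 'b': node 13→14  ** P4@[43:45]
i=46 'b': node 14→1 ·f
i=47 'a': node 1→2  ** P0@[46:47]
i=48 'd': node 2→9 ·f  ** P2@[48:48]
i=49 'c': node 9→10 ·f
i=50 'c': node 10→13
i=51 'b': node 13→14  ** P4@[49:51]
i=52 'e': node 14→0 ·f
i=53 'e': node 0→0
i=54 'b': node 0→1
i=55 'c': node 1→10 ·f
i=56 'c': node 10→13
i=57 'b': node 13→14  ** P4@[55:57]
i=58 'a': node 14→2 ·f  ** P0@[57:58]
i=59 'b': node 2→4 ·f
i=60 'e': node 4→5
i=61 'c': node 5→6
i=62 'c': node 6→7
i=63 'b': node 7→8  ** P1@[58:63],P4@[61:63]
i=64 'd': node 8→9 ·f  ** P2@[64:64]
i=65 'b': node 9→1 ·f
i=66 'b': node 1→1 ·f
i=67 'a': node 1→2  ** P0@[66:67]
i=68 'c': node 2→10 ·f
i=69 'c': node 10→13
i=70 'b': node 13→14  ** P4@[68:70]
i=71 'b': node 14→1 ·f
i=72 'a': node 1→2  ** P0@[71:72]
i=73 'b': node 2→4 ·f
i=74 'c': node 4→10 ·f
i=75 'c': node 10→13
i=76 'b': node 13→14  ** P4@[74:76]
i=77 'e': node 14→0 ·f
i=78 'a': node 0→3
i=79 'd': node 3→9 ·f  ** P2@[79:79]

Matches: [[5,0],[9,2],[14,0],[19,1],[19,4],[22,4],[23,2],[24,2],[27,2],[29,0],[34,1],[34,4],[37,0],[42,1],[42,4],[45,4],[47,0],[48,2],[51,4],[57,4],[58,0],[63,1],[63,4],[64,2],[67,0],[70,4],[72,0],[76,4],[79,2]]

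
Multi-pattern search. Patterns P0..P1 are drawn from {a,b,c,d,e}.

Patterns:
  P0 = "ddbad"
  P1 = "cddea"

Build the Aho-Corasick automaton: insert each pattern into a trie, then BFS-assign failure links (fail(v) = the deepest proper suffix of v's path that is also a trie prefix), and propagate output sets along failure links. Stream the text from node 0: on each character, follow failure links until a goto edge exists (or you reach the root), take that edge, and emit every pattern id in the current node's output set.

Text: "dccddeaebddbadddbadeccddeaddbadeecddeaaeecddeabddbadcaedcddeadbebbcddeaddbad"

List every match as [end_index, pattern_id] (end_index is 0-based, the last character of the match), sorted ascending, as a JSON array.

Build:
Trie (insert patterns):
  n0 'ε': c→6 d→1
  n1 'd': d→2
  n2 'dd': b→3
  n3 'ddb': a→4
  n4 'ddba': d→5
  n5 'ddbad': ·  ←P0
  n6 'c': d→7
  n7 'cd': d→8
  n8 'cdd': e→9
  n9 'cdde': a→10
  n10 'cddea': ·  ←P1

BFS fail/out derivation:
  fail(1) 'd': from fail(0)=0 chase 'd': 0 ⇒ 0;  out=∅∪out(0)=∅
  fail(6) 'c': from fail(0)=0 chase 'c': 0 ⇒ 0;  out=∅∪out(0)=∅
  fail(2) 'dd': from fail(1)=0 chase 'd': 0 ⇒ 1;  out=∅∪out(1)=∅
  fail(7) 'cd': from fail(6)=0 chase 'd': 0 ⇒ 1;  out=∅∪out(1)=∅
  fail(3) 'ddb': from fail(2)=1 chase 'b': 1→0 ⇒ 0;  out=∅∪out(0)=∅
  fail(8) 'cdd': from fail(7)=1 chase 'd': 1 ⇒ 2;  out=∅∪out(2)=∅
  fail(4) 'ddba': from fail(3)=0 chase 'a': 0 ⇒ 0;  out=∅∪out(0)=∅
  fail(9) 'cdde': from fail(8)=2 chase 'e': 2→1→0 ⇒ 0;  out=∅∪out(0)=∅
  fail(5) 'ddbad': from fail(4)=0 chase 'd': 0 ⇒ 1;  out={0}∪out(1)={0}
  fail(10) 'cddea': from fail(9)=0 chase 'a': 0 ⇒ 0;  out={1}∪out(0)={1}

Scan:
i=0 'd': node 0→1
i=1 'c': node 1→6 (via fail)
i=2 'c': node 6→6 (via fail)
i=3 'd': node 6→7
i=4 'd': node 7→8
i=5 'e': node 8→9
i=6 'a': node 9→10  → match P1@[2:6]
i=7 'e': node 10→0 (via fail)
i=8 'b': node 0→0
i=9 'd': node 0→1
i=10 'd': node 1→2
i=11 'b': node 2→3
i=12 'a': node 3→4
i=13 'd': node 4→5  → match P0@[9:13]
i=14 'd': node 5→2 (via fail)
i=15 'd': node 2→2 (via fail)
i=16 'b': node 2→3
i=17 'a': node 3→4
i=18 'd': node 4→5  → match P0@[14:18]
i=19 'e': node 5→0 (via fail)
i=20 'c': node 0→6
i=21 'c': node 6→6 (via fail)
i=22 'd': node 6→7
i=23 'd': node 7→8
i=24 'e': node 8→9
i=25 'a': node 9→10  → match P1@[21:25]
i=26 'd': node 10→1 (via fail)
i=27 'd': node 1→2
i=28 'b': node 2→3
i=29 'a': node 3→4
i=30 'd': node 4→5  → match P0@[26:30]
i=31 'e': node 5→0 (via fail)
i=32 'e': node 0→0
i=33 'c': node 0→6
i=34 'd': node 6→7
i=35 'd': node 7→8
i=36 'e': node 8→9
i=37 'a': node 9→10  → match P1@[33:37]
i=38 'a': node 10→0 (via fail)
i=39 'e': node 0→0
i=40 'e': node 0→0
i=41 'c': node 0→6
i=42 'd': node 6→7
i=43 'd': node 7→8
i=44 'e': node 8→9
i=45 'a': node 9→10  → match P1@[41:45]
i=46 'b': node 10→0 (via fail)
i=47 'd': node 0→1
i=48 'd': node 1→2
i=49 'b': node 2→3
i=50 'a': node 3→4
i=51 'd': node 4→5  → match P0@[47:51]
i=52 'c': node 5→6 (via fail)
i=53 'a': node 6→0 (via fail)
i=54 'e': node 0→0
i=55 'd': node 0→1
i=56 'c': node 1→6 (via fail)
i=57 'd': node 6→7
i=58 'd': node 7→8
i=59 'e': node 8→9
i=60 'a': node 9→10  → match P1@[56:60]
i=61 'd': node 10→1 (via fail)
i=62 'b': node 1→0 (via fail)
i=63 'e': node 0→0
i=64 'b': node 0→0
i=65 'b': node 0→0
i=66 'c': node 0→6
i=67 'd': node 6→7
i=68 'd': node 7→8
i=69 'e': node 8→9
i=70 'a': node 9→10  → match P1@[66:70]
i=71 'd': node 10→1 (via fail)
i=72 'd': node 1→2
i=73 'b': node 2→3
i=74 'a': node 3→4
i=75 'd': node 4→5  → match P0@[71:75]

Matches: [[6,1],[13,0],[18,0],[25,1],[30,0],[37,1],[45,1],[51,0],[60,1],[70,1],[75,0]]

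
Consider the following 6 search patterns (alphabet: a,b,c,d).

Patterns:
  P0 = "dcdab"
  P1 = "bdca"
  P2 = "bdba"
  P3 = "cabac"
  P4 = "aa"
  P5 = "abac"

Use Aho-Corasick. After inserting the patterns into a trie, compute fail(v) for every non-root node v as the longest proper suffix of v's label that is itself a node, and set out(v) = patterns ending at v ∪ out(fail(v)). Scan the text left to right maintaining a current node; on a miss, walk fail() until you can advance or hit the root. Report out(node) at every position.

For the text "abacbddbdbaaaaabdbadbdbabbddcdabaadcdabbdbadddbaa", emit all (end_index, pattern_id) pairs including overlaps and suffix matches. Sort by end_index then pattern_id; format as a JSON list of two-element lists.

Build:
Trie nodes:
  0='ε' goto a→17 b→6 c→12 d→1
  1='d' goto c→2
  2='dc' goto d→3
  3='dcd' goto a→4
  4='dcda' goto b→5
  5='dcdab' goto ·  [P0 ends]
  6='b' goto d→7
  7='bd' goto b→10 c→8
  8='bdc' goto a→9
  9='bdca' goto ·  [P1 ends]
  10='bdb' goto a→11
  11='bdba' goto ·  [P2 ends]
  12='c' goto a→13
  13='ca' goto b→14
  14='cab' goto a→15
  15='caba' goto c→16
  16='cabac' goto ·  [P3 ends]
  17='a' goto a→18 b→19
  18='aa' goto ·  [P4 ends]
  19='ab' goto a→20
  20='aba' goto c→21
  21='abac' goto ·  [P5 ends]

Failure links (BFS by depth):
  n1('d'): parent n0 fail=0; on 'd' 0 → fail=0;  out ∅∪∅=∅
  n6('b'): parent n0 fail=0; on 'b' 0 → fail=0;  out ∅∪∅=∅
  n12('c'): parent n0 fail=0; on 'c' 0 → fail=0;  out ∅∪∅=∅
  n17('a'): parent n0 fail=0; on 'a' 0 → fail=0;  out ∅∪∅=∅
  n2('dc'): parent n1 fail=0; on 'c' 0 → fail=12;  out ∅∪∅=∅
  n7('bd'): parent n6 fail=0; on 'd' 0 → fail=1;  out ∅∪∅=∅
  n13('ca'): parent n12 fail=0; on 'a' 0 → fail=17;  out ∅∪∅=∅
  n18('aa'): parent n17 fail=0; on 'a' 0 → fail=17;  out {4}∪∅={4}
  n19('ab'): parent n17 fail=0; on 'b' 0 → fail=6;  out ∅∪∅=∅
  n3('dcd'): parent n2 fail=12; on 'd' 12→0 → fail=1;  out ∅∪∅=∅
  n8('bdc'): parent n7 fail=1; on 'c' 1 → fail=2;  out ∅∪∅=∅
  n10('bdb'): parent n7 fail=1; on 'b' 1→0 → fail=6;  out ∅∪∅=∅
  n14('cab'): parent n13 fail=17; on 'b' 17 → fail=19;  out ∅∪∅=∅
  n20('aba'): parent n19 fail=6; on 'a' 6→0 → fail=17;  out ∅∪∅=∅
  n4('dcda'): parent n3 fail=1; on 'a' 1→0 → fail=17;  out ∅∪∅=∅
  n9('bdca'): parent n8 fail=2; on 'a' 2→12 → fail=13;  out {1}∪∅={1}
  n11('bdba'): parent n10 fail=6; on 'a' 6→0 → fail=17;  out {2}∪∅={2}
  n15('caba'): parent n14 fail=19; on 'a' 19 → fail=20;  out ∅∪∅=∅
  n21('abac'): parent n20 fail=17; on 'c' 17→0 → fail=12;  out {5}∪∅={5}
  n5('dcdab'): parent n4 fail=17; on 'b' 17 → fail=19;  out {0}∪∅={0}
  n16('cabac'): parent n15 fail=20; on 'c' 20 → fail=21;  out {3}∪{5}={3,5}

Scan:
pos 0 'a': at 17
pos 1 'b': at 19
pos 2 'a': at 20
pos 3 'c': at 21  ** P5@[0:3]
pos 4 'b': at 6 ·f
pos 5 'd': at 7
pos 6 'd': at 1 ·f
pos 7 'b': at 6 ·f
pos 8 'd': at 7
pos 9 'b': at 10
pos 10 'a': at 11  ** P2@[7:10]
pos 11 'a': at 18 ·f  ** P4@[10:11]
pos 12 'a': at 18 ·f  ** P4@[11:12]
pos 13 'a': at 18 ·f  ** P4@[12:13]
pos 14 'a': at 18 ·f  ** P4@[13:14]
pos 15 'b': at 19 ·f
pos 16 'd': at 7 ·f
pos 17 'b': at 10
pos 18 'a': at 11  ** P2@[15:18]
pos 19 'd': at 1 ·f
pos 20 'b': at 6 ·f
pos 21 'd': at 7
pos 22 'b': at 10
pos 23 'a': at 11  ** P2@[20:23]
pos 24 'b': at 19 ·f
pos 25 'b': at 6 ·f
pos 26 'd': at 7
pos 27 'd': at 1 ·f
pos 28 'c': at 2
pos 29 'd': at 3
pos 30 'a': at 4
pos 31 'b': at 5  ** P0@[27:31]
pos 32 'a': at 20 ·f
pos 33 'a': at 18 ·f  ** P4@[32:33]
pos 34 'd': at 1 ·f
pos 35 'c': at 2
pos 36 'd': at 3
pos 37 'a': at 4
pos 38 'b': at 5  ** P0@[34:38]
pos 39 'b': at 6 ·f
pos 40 'd': at 7
pos 41 'b': at 10
pos 42 'a': at 11  ** P2@[39:42]
pos 43 'd': at 1 ·f
pos 44 'd': at 1 ·f
pos 45 'd': at 1 ·f
pos 46 'b': at 6 ·f
pos 47 'a': at 17 ·f
pos 48 'a': at 18  ** P4@[47:48]

Result: [[3,5],[10,2],[11,4],[12,4],[13,4],[14,4],[18,2],[23,2],[31,0],[33,4],[38,0],[42,2],[48,4]]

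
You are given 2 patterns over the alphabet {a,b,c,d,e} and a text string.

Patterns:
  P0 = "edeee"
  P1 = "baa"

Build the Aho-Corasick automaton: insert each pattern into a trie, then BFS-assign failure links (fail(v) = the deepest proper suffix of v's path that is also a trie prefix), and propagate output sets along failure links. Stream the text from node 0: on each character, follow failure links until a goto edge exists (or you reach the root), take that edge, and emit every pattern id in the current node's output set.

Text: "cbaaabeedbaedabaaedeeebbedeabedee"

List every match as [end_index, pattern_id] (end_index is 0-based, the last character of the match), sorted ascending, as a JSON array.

Construct AC machine:
Trie nodes:
  n0 'ε': b→6 e→1
  n1 'e': d→2
  n2 'ed': e→3
  n3 'ede': e→4
  n4 'edee': e→5
  n5 'edeee': ·  ←P0
  n6 'b': a→7
  n7 'ba': a→8
  n8 'baa': ·  ←P1

BFS fail/out derivation:
  n1('e'): parent n0 fail=0; on 'e' 0 → fail=0;  out ∅∪∅=∅
  n6('b'): parent n0 fail=0; on 'b' 0 → fail=0;  out ∅∪∅=∅
  n2('ed'): parent n1 fail=0; on 'd' 0 → fail=0;  out ∅∪∅=∅
  n7('ba'): parent n6 fail=0; on 'a' 0 → fail=0;  out ∅∪∅=∅
  n3('ede'): parent n2 fail=0; on 'e' 0 → fail=1;  out ∅∪∅=∅
  n8('baa'): parent n7 fail=0; on 'a' 0 → fail=0;  out {1}∪∅={1}
  n4('edee'): parent n3 fail=1; on 'e' 1→0 → fail=1;  out ∅∪∅=∅
  n5('edeee'): parent n4 fail=1; on 'e' 1→0 → fail=1;  out {0}∪∅={0}

Scan:
pos 0 'c': at 0
pos 1 'b': at 6
pos 2 'a': at 7
pos 3 'a': at 8  → match P1@[1:3]
pos 4 'a': at 0 (fail-walked)
pos 5 'b': at 6
pos 6 'e': at 1 (fail-walked)
pos 7 'e': at 1 (fail-walked)
pos 8 'd': at 2
pos 9 'b': at 6 (fail-walked)
pos 10 'a': at 7
pos 11 'e': at 1 (fail-walked)
pos 12 'd': at 2
pos 13 'a': at 0 (fail-walked)
pos 14 'b': at 6
pos 15 'a': at 7
pos 16 'a': at 8  → match P1@[14:16]
pos 17 'e': at 1 (fail-walked)
pos 18 'd': at 2
pos 19 'e': at 3
pos 20 'e': at 4
pos 21 'e': at 5  → match P0@[17:21]
pos 22 'b': at 6 (fail-walked)
pos 23 'b': at 6 (fail-walked)
pos 24 'e': at 1 (fail-walked)
pos 25 'd': at 2
pos 26 'e': at 3
pos 27 'a': at 0 (fail-walked)
pos 28 'b': at 6
pos 29 'e': at 1 (fail-walked)
pos 30 'd': at 2
pos 31 'e': at 3
pos 32 'e': at 4

Matches: [[3,1],[16,1],[21,0]]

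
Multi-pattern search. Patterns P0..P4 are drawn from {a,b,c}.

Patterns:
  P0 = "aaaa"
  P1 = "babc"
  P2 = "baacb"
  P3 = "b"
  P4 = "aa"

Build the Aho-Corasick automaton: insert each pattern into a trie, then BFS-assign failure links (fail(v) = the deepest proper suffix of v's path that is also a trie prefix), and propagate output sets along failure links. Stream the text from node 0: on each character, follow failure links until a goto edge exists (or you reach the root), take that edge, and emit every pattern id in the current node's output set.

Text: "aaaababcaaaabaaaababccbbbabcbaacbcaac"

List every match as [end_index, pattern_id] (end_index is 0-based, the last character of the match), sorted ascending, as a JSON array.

Construct AC machine:
Trie (insert patterns):
  n0 'ε': a→1 b→5
  n1 'a': a→2
  n2 'aa': a→3  [P4 ends]
  n3 'aaa': a→4
  n4 'aaaa': ·  [P0 ends]
  n5 'b': a→6  [P3 ends]
  n6 'ba': a→9 b→7
  n7 'bab': c→8
  n8 'babc': ·  [P1 ends]
  n9 'baa': c→10
  n10 'baac': b→11
  n11 'baacb': ·  [P2 ends]

BFS fail/out derivation:
  fail(1) 'a': from fail(0)=0 chase 'a': 0 ⇒ 0;  out=∅∪out(0)=∅
  fail(5) 'b': from fail(0)=0 chase 'b': 0 ⇒ 0;  out={3}∪out(0)={3}
  fail(2) 'aa': from fail(1)=0 chase 'a': 0 ⇒ 1;  out={4}∪out(1)={4}
  fail(6) 'ba': from fail(5)=0 chase 'a': 0 ⇒ 1;  out=∅∪out(1)=∅
  fail(3) 'aaa': from fail(2)=1 chase 'a': 1 ⇒ 2;  out=∅∪out(2)={4}
  fail(7) 'bab': from fail(6)=1 chase 'b': 1→0 ⇒ 5;  out=∅∪out(5)={3}
  fail(9) 'baa': from fail(6)=1 chase 'a': 1 ⇒ 2;  out=∅∪out(2)={4}
  fail(4) 'aaaa': from fail(3)=2 chase 'a': 2 ⇒ 3;  out={0}∪out(3)={0,4}
  fail(8) 'babc': from fail(7)=5 chase 'c': 5→0 ⇒ 0;  out={1}∪out(0)={1}
  fail(10) 'baac': from fail(9)=2 chase 'c': 2→1→0 ⇒ 0;  out=∅∪out(0)=∅
  fail(11) 'baacb': from fail(10)=0 chase 'b': 0 ⇒ 5;  out={2}∪out(5)={2,3}

Text stream:
i=0 'a': node 0→1
i=1 'a': node 1→2  → match P4@[0:1]
i=2 'a': node 2→3  → match P4@[1:2]
i=3 'a': node 3→4  → match P0@[0:3],P4@[2:3]
i=4 'b': node 4→5 ·f  → match P3@[4:4]
i=5 'a': node 5→6
i=6 'b': node 6→7  → match P3@[6:6]
i=7 'c': node 7→8  → match P1@[4:7]
i=8 'a': node 8→1 ·f
i=9 'a': node 1→2  → match P4@[8:9]
i=10 'a': node 2→3  → match P4@[9:10]
i=11 'a': node 3→4  → match P0@[8:11],P4@[10:11]
i=12 'b': node 4→5 ·f  → match P3@[12:12]
i=13 'a': node 5→6
i=14 'a': node 6→9  → match P4@[13:14]
i=15 'a': node 9→3 ·f  → match P4@[14:15]
i=16 'a': node 3→4  → match P0@[13:16],P4@[15:16]
i=17 'b': node 4→5 ·f  → match P3@[17:17]
i=18 'a': node 5→6
i=19 'b': node 6→7  → match P3@[19:19]
i=20 'c': node 7→8  → match P1@[17:20]
i=21 'c': node 8→0 ·f
i=22 'b': node 0→5  → match P3@[22:22]
i=23 'b': node 5→5 ·f  → match P3@[23:23]
i=24 'b': node 5→5 ·f  → match P3@[24:24]
i=25 'a': node 5→6
i=26 'b': node 6→7  → match P3@[26:26]
i=27 'c': node 7→8  → match P1@[24:27]
i=28 'b': node 8→5 ·f  → match P3@[28:28]
i=29 'a': node 5→6
i=30 'a': node 6→9  → match P4@[29:30]
i=31 'c': node 9→10
i=32 'b': node 10→11  → match P2@[28:32],P3@[32:32]
i=33 'c': node 11→0 ·f
i=34 'a': node 0→1
i=35 'a': node 1→2  → match P4@[34:35]
i=36 'c': node 2→0 ·f

Result: [[1,4],[2,4],[3,0],[3,4],[4,3],[6,3],[7,1],[9,4],[10,4],[11,0],[11,4],[12,3],[14,4],[15,4],[16,0],[16,4],[17,3],[19,3],[20,1],[22,3],[23,3],[24,3],[26,3],[27,1],[28,3],[30,4],[32,2],[32,3],[35,4]]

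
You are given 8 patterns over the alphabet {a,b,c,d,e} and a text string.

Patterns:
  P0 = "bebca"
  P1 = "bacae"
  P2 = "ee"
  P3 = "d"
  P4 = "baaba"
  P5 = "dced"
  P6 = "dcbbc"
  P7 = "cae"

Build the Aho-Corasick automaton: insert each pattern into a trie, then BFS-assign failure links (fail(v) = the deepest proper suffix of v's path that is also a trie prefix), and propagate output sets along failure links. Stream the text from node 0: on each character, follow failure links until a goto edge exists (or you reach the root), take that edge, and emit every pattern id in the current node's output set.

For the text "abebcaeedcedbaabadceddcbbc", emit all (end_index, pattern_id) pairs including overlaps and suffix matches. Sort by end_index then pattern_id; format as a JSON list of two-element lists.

Construct AC machine:
Trie nodes:
  0='ε' goto b→1 c→22 d→12 e→10
  1='b' goto a→6 e→2
  2='be' goto b→3
  3='beb' goto c→4
  4='bebc' goto a→5
  5='bebca' goto ·  ←P0
  6='ba' goto a→13 c→7
  7='bac' goto a→8
  8='baca' goto e→9
  9='bacae' goto ·  ←P1
  10='e' goto e→11
  11='ee' goto ·  ←P2
  12='d' goto c→16  ←P3
  13='baa' goto b→14
  14='baab' goto a→15
  15='baaba' goto ·  ←P4
  16='dc' goto b→19 e→17
  17='dce' goto d→18
  18='dced' goto ·  ←P5
  19='dcb' goto b→20
  20='dcbb' goto c→21
  21='dcbbc' goto ·  ←P6
  22='c' goto a→23
  23='ca' goto e→24
  24='cae' goto ·  ←P7

BFS fail/out derivation:
  fail(1) 'b': from fail(0)=0 chase 'b': 0 ⇒ 0;  out=∅∪out(0)=∅
  fail(10) 'e': from fail(0)=0 chase 'e': 0 ⇒ 0;  out=∅∪out(0)=∅
  fail(12) 'd': from fail(0)=0 chase 'd': 0 ⇒ 0;  out={3}∪out(0)={3}
  fail(22) 'c': from fail(0)=0 chase 'c': 0 ⇒ 0;  out=∅∪out(0)=∅
  fail(2) 'be': from fail(1)=0 chase 'e': 0 ⇒ 10;  out=∅∪out(10)=∅
  fail(6) 'ba': from fail(1)=0 chase 'a': 0 ⇒ 0;  out=∅∪out(0)=∅
  fail(11) 'ee': from fail(10)=0 chase 'e': 0 ⇒ 10;  out={2}∪out(10)={2}
  fail(16) 'dc': from fail(12)=0 chase 'c': 0 ⇒ 22;  out=∅∪out(22)=∅
  fail(23) 'ca': from fail(22)=0 chase 'a': 0 ⇒ 0;  out=∅∪out(0)=∅
  fail(3) 'beb': from fail(2)=10 chase 'b': 10→0 ⇒ 1;  out=∅∪out(1)=∅
  fail(7) 'bac': from fail(6)=0 chase 'c': 0 ⇒ 22;  out=∅∪out(22)=∅
  fail(13) 'baa': from fail(6)=0 chase 'a': 0 ⇒ 0;  out=∅∪out(0)=∅
  fail(17) 'dce': from fail(16)=22 chase 'e': 22→0 ⇒ 10;  out=∅∪out(10)=∅
  fail(19) 'dcb': from fail(16)=22 chase 'b': 22→0 ⇒ 1;  out=∅∪out(1)=∅
  fail(24) 'cae': from fail(23)=0 chase 'e': 0 ⇒ 10;  out={7}∪out(10)={7}
  fail(4) 'bebc': from fail(3)=1 chase 'c': 1→0 ⇒ 22;  out=∅∪out(22)=∅
  fail(8) 'baca': from fail(7)=22 chase 'a': 22 ⇒ 23;  out=∅∪out(23)=∅
  fail(14) 'baab': from fail(13)=0 chase 'b': 0 ⇒ 1;  out=∅∪out(1)=∅
  fail(18) 'dced': from fail(17)=10 chase 'd': 10→0 ⇒ 12;  out={5}∪out(12)={3,5}
  fail(20) 'dcbb': from fail(19)=1 chase 'b': 1→0 ⇒ 1;  out=∅∪out(1)=∅
  fail(5) 'bebca': from fail(4)=22 chase 'a': 22 ⇒ 23;  out={0}∪out(23)={0}
  fail(9) 'bacae': from fail(8)=23 chase 'e': 23 ⇒ 24;  out={1}∪out(24)={1,7}
  fail(15) 'baaba': from fail(14)=1 chase 'a': 1 ⇒ 6;  out={4}∪out(6)={4}
  fail(21) 'dcbbc': from fail(20)=1 chase 'c': 1→0 ⇒ 22;  out={6}∪out(22)={6}

Text stream:
[0] read 'a'  n0⇒n0
[1] read 'b'  n0⇒n1
[2] read 'e'  n1⇒n2
[3] read 'b'  n2⇒n3
[4] read 'c'  n3⇒n4
[5] read 'a'  n4⇒n5  → match P0@[1:5]
[6] read 'e'  n5⇒n24 (via fail)  → match P7@[4:6]
[7] read 'e'  n24⇒n11 (via fail)  → match P2@[6:7]
[8] read 'd'  n11⇒n12 (via fail)  → match P3@[8:8]
[9] read 'c'  n12⇒n16
[10] read 'e'  n16⇒n17
[11] read 'd'  n17⇒n18  → match P3@[11:11],P5@[8:11]
[12] read 'b'  n18⇒n1 (via fail)
[13] read 'a'  n1⇒n6
[14] read 'a'  n6⇒n13
[15] read 'b'  n13⇒n14
[16] read 'a'  n14⇒n15  → match P4@[12:16]
[17] read 'd'  n15⇒n12 (via fail)  → match P3@[17:17]
[18] read 'c'  n12⇒n16
[19] read 'e'  n16⇒n17
[20] read 'd'  n17⇒n18  → match P3@[20:20],P5@[17:20]
[21] read 'd'  n18⇒n12 (via fail)  → match P3@[21:21]
[22] read 'c'  n12⇒n16
[23] read 'b'  n16⇒n19
[24] read 'b'  n19⇒n20
[25] read 'c'  n20⇒n21  → match P6@[21:25]

Matches: [[5,0],[6,7],[7,2],[8,3],[11,3],[11,5],[16,4],[17,3],[20,3],[20,5],[21,3],[25,6]]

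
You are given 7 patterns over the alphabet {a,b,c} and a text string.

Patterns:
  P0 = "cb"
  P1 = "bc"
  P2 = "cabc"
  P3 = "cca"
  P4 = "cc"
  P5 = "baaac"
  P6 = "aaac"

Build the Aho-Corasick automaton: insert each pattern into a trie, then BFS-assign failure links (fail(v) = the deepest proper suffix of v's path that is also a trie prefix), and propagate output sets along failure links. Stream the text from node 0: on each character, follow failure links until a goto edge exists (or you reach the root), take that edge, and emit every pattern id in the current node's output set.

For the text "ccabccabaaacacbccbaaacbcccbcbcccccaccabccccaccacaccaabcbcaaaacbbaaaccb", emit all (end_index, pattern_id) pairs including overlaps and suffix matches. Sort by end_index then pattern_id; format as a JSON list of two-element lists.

Build:
Trie nodes:
  0='ε' goto a→14 b→3 c→1
  1='c' goto a→5 b→2 c→8
  2='cb' goto ·  ←P0
  3='b' goto a→10 c→4
  4='bc' goto ·  ←P1
  5='ca' goto b→6
  6='cab' goto c→7
  7='cabc' goto ·  ←P2
  8='cc' goto a→9  ←P4
  9='cca' goto ·  ←P3
  10='ba' goto a→11
  11='baa' goto a→12
  12='baaa' goto c→13
  13='baaac' goto ·  ←P5
  14='a' goto a→15
  15='aa' goto a→16
  16='aaa' goto c→17
  17='aaac' goto ·  ←P6

Failure links (BFS by depth):
  n1('c'): parent n0 fail=0; on 'c' 0 → fail=0;  out ∅∪∅=∅
  n3('b'): parent n0 fail=0; on 'b' 0 → fail=0;  out ∅∪∅=∅
  n14('a'): parent n0 fail=0; on 'a' 0 → fail=0;  out ∅∪∅=∅
  n2('cb'): parent n1 fail=0; on 'b' 0 → fail=3;  out {0}∪∅={0}
  n4('bc'): parent n3 fail=0; on 'c' 0 → fail=1;  out {1}∪∅={1}
  n5('ca'): parent n1 fail=0; on 'a' 0 → fail=14;  out ∅∪∅=∅
  n8('cc'): parent n1 fail=0; on 'c' 0 → fail=1;  out {4}∪∅={4}
  n10('ba'): parent n3 fail=0; on 'a' 0 → fail=14;  out ∅∪∅=∅
  n15('aa'): parent n14 fail=0; on 'a' 0 → fail=14;  out ∅∪∅=∅
  n6('cab'): parent n5 fail=14; on 'b' 14→0 → fail=3;  out ∅∪∅=∅
  n9('cca'): parent n8 fail=1; on 'a' 1 → fail=5;  out {3}∪∅={3}
  n11('baa'): parent n10 fail=14; on 'a' 14 → fail=15;  out ∅∪∅=∅
  n16('aaa'): parent n15 fail=14; on 'a' 14 → fail=15;  out ∅∪∅=∅
  n7('cabc'): parent n6 fail=3; on 'c' 3 → fail=4;  out {2}∪{1}={1,2}
  n12('baaa'): parent n11 fail=15; on 'a' 15 → fail=16;  out ∅∪∅=∅
  n17('aaac'): parent n16 fail=15; on 'c' 15→14→0 → fail=1;  out {6}∪∅={6}
  n13('baaac'): parent n12 fail=16; on 'c' 16 → fail=17;  out {5}∪{6}={5,6}

Scan:
i=0 'c': node 0→1
i=1 'c': node 1→8  → match P4@[0:1]
i=2 'a': node 8→9  → match P3@[0:2]
i=3 'b': node 9→6 (fail-walked)
i=4 'c': node 6→7  → match P1@[3:4],P2@[1:4]
i=5 'c': node 7→8 (fail-walked)  → match P4@[4:5]
i=6 'a': node 8→9  → match P3@[4:6]
i=7 'b': node 9→6 (fail-walked)
i=8 'a': node 6→10 (fail-walked)
i=9 'a': node 10→11
i=10 'a': node 11→12
i=11 'c': node 12→13  → match P5@[7:11],P6@[8:11]
i=12 'a': node 13→5 (fail-walked)
i=13 'c': node 5→1 (fail-walked)
i=14 'b': node 1→2  → match P0@[13:14]
i=15 'c': node 2→4 (fail-walked)  → match P1@[14:15]
i=16 'c': node 4→8 (fail-walked)  → match P4@[15:16]
i=17 'b': node 8→2 (fail-walked)  → match P0@[16:17]
i=18 'a': node 2→10 (fail-walked)
i=19 'a': node 10→11
i=20 'a': node 11→12
i=21 'c': node 12→13  → match P5@[17:21],P6@[18:21]
i=22 'b': node 13→2 (fail-walked)  → match P0@[21:22]
i=23 'c': node 2→4 (fail-walked)  → match P1@[22:23]
i=24 'c': node 4→8 (fail-walked)  → match P4@[23:24]
i=25 'c': node 8→8 (fail-walked)  → match P4@[24:25]
i=26 'b': node 8→2 (fail-walked)  → match P0@[25:26]
i=27 'c': node 2→4 (fail-walked)  → match P1@[26:27]
i=28 'b': node 4→2 (fail-walked)  → match P0@[27:28]
i=29 'c': node 2→4 (fail-walked)  → match P1@[28:29]
i=30 'c': node 4→8 (fail-walked)  → match P4@[29:30]
i=31 'c': node 8→8 (fail-walked)  → match P4@[30:31]
i=32 'c': node 8→8 (fail-walked)  → match P4@[31:32]
i=33 'c': node 8→8 (fail-walked)  → match P4@[32:33]
i=34 'a': node 8→9  → match P3@[32:34]
i=35 'c': node 9→1 (fail-walked)
i=36 'c': node 1→8  → match P4@[35:36]
i=37 'a': node 8→9  → match P3@[35:37]
i=38 'b': node 9→6 (fail-walked)
i=39 'c': node 6→7  → match P1@[38:39],P2@[36:39]
i=40 'c': node 7→8 (fail-walked)  → match P4@[39:40]
i=41 'c': node 8→8 (fail-walked)  → match P4@[40:41]
i=42 'c': node 8→8 (fail-walked)  → match P4@[41:42]
i=43 'a': node 8→9  → match P3@[41:43]
i=44 'c': node 9→1 (fail-walked)
i=45 'c': node 1→8  → match P4@[44:45]
i=46 'a': node 8→9  → match P3@[44:46]
i=47 'c': node 9→1 (fail-walked)
i=48 'a': node 1→5
i=49 'c': node 5→1 (fail-walked)
i=50 'c': node 1→8  → match P4@[49:50]
i=51 'a': node 8→9  → match P3@[49:51]
i=52 'a': node 9→15 (fail-walked)
i=53 'b': node 15→3 (fail-walked)
i=54 'c': node 3→4  → match P1@[53:54]
i=55 'b': node 4→2 (fail-walked)  → match P0@[54:55]
i=56 'c': node 2→4 (fail-walked)  → match P1@[55:56]
i=57 'a': node 4→5 (fail-walked)
i=58 'a': node 5→15 (fail-walked)
i=59 'a': node 15→16
i=60 'a': node 16→16 (fail-walked)
i=61 'c': node 16→17  → match P6@[58:61]
i=62 'b': node 17→2 (fail-walked)  → match P0@[61:62]
i=63 'b': node 2→3 (fail-walked)
i=64 'a': node 3→10
i=65 'a': node 10→11
i=66 'a': node 11→12
i=67 'c': node 12→13  → match P5@[63:67],P6@[64:67]
i=68 'c': node 13→8 (fail-walked)  → match P4@[67:68]
i=69 'b': node 8→2 (fail-walked)  → match P0@[68:69]

All matches (sorted): [[1,4],[2,3],[4,1],[4,2],[5,4],[6,3],[11,5],[11,6],[14,0],[15,1],[16,4],[17,0],[21,5],[21,6],[22,0],[23,1],[24,4],[25,4],[26,0],[27,1],[28,0],[29,1],[30,4],[31,4],[32,4],[33,4],[34,3],[36,4],[37,3],[39,1],[39,2],[40,4],[41,4],[42,4],[43,3],[45,4],[46,3],[50,4],[51,3],[54,1],[55,0],[56,1],[61,6],[62,0],[67,5],[67,6],[68,4],[69,0]]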